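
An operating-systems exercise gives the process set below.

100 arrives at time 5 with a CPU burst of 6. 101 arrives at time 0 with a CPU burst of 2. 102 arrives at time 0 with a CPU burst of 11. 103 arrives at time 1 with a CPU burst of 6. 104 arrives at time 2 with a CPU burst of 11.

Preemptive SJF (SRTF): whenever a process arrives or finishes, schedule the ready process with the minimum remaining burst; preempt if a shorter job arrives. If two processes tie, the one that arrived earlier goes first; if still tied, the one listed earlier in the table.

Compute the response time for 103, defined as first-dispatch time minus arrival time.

1

Schedule: | 101 0-2 | 103 2-8 | 100 8-14 | 102 14-25 | 104 25-36 |
Completion: 100=14  101=2  102=25  103=8  104=36
Turnaround (C−A): 100=9  101=2  102=25  103=7  104=34
Response(103) = first start − arrival = 2 − 1 = 1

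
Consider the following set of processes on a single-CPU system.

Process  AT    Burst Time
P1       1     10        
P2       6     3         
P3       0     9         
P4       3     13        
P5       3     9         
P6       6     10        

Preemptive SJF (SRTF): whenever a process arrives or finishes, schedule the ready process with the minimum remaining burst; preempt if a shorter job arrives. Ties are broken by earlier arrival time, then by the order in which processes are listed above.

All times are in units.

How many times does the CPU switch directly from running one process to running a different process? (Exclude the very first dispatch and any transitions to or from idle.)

Timeline: | P3 0-9 | P2 9-12 | P5 12-21 | P1 21-31 | P6 31-41 | P4 41-54 |
Completion: P1=31  P2=12  P3=9  P4=54  P5=21  P6=41
Turnaround (C−A): P1=30  P2=6  P3=9  P4=51  P5=18  P6=35

5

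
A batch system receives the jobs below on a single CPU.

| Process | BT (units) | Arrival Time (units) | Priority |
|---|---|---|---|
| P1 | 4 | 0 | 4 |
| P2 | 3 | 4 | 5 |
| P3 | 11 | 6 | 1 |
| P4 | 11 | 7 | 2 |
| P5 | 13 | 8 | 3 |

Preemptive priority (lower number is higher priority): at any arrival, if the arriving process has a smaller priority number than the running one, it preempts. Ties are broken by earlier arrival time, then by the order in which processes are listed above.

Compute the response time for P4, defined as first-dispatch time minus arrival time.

10

Gantt: | P1 0-4 | P2 4-6 | P3 6-17 | P4 17-28 | P5 28-41 | P2 41-42 |
Completion: P1=4  P2=42  P3=17  P4=28  P5=41
Turnaround (C−A): P1=4  P2=38  P3=11  P4=21  P5=33
Response(P4) = first start − arrival = 17 − 7 = 10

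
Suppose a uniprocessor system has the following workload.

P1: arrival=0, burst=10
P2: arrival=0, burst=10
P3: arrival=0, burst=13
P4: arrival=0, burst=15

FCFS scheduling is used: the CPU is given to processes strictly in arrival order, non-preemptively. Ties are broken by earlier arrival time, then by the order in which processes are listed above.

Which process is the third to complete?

P3

Gantt: | P1 0-10 | P2 10-20 | P3 20-33 | P4 33-48 |
Completion: P1=10  P2=20  P3=33  P4=48
Turnaround (C−A): P1=10  P2=20  P3=33  P4=48
Finish order: P1 → P2 → P3 → P4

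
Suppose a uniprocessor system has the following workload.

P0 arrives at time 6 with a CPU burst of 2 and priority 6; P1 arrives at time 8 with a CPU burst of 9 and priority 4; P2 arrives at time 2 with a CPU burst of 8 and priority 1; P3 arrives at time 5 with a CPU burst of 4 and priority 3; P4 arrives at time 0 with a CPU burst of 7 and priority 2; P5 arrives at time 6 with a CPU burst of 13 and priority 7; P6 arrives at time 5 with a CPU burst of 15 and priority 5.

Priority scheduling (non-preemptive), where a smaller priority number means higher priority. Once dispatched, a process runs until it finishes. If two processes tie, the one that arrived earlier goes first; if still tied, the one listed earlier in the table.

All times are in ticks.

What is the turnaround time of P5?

52

Gantt: | P4 0-7 | P2 7-15 | P3 15-19 | P1 19-28 | P6 28-43 | P0 43-45 | P5 45-58 |
Completion: P0=45  P1=28  P2=15  P3=19  P4=7  P5=58  P6=43
Turnaround(P5) = completion − arrival = 58 − 6 = 52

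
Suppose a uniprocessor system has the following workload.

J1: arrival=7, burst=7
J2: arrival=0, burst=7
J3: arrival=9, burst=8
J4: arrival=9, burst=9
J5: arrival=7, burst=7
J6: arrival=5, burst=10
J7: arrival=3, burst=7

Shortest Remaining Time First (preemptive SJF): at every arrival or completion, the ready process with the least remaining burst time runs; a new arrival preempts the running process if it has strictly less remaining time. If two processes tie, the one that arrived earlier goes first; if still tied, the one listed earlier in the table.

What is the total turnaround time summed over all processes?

166

Gantt: | J2 0-7 | J7 7-14 | J1 14-21 | J5 21-28 | J3 28-36 | J4 36-45 | J6 45-55 |
Completion: J1=21  J2=7  J3=36  J4=45  J5=28  J6=55  J7=14
Turnaround (C−A): J1=14  J2=7  J3=27  J4=36  J5=21  J6=50  J7=11
Turnaround = completion − arrival: J1=14, J2=7, J3=27, J4=36, J5=21, J6=50, J7=11
Total turnaround = 14 + 7 + 27 + 36 + 21 + 50 + 11 = 166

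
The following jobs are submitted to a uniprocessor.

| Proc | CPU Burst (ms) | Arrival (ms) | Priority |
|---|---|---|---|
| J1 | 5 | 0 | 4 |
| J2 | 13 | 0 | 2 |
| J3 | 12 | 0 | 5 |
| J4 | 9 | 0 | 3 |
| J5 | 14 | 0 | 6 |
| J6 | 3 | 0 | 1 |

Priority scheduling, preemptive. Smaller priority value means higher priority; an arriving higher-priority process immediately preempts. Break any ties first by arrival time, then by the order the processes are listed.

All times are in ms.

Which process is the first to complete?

J6

Schedule: | J6 0-3 | J2 3-16 | J4 16-25 | J1 25-30 | J3 30-42 | J5 42-56 |
Completion: J1=30  J2=16  J3=42  J4=25  J5=56  J6=3
Turnaround (C−A): J1=30  J2=16  J3=42  J4=25  J5=56  J6=3
Finish order: J6 → J2 → J4 → J1 → J3 → J5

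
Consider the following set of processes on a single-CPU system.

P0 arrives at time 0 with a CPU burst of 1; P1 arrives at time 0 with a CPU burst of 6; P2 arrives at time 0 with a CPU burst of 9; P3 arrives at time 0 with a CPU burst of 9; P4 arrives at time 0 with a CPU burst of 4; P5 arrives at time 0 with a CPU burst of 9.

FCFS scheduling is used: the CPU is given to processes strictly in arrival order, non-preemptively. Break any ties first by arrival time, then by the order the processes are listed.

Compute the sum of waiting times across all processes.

Timeline: | P0 0-1 | P1 1-7 | P2 7-16 | P3 16-25 | P4 25-29 | P5 29-38 |
Completion: P0=1  P1=7  P2=16  P3=25  P4=29  P5=38
Waiting = turnaround − burst: P0=0, P1=1, P2=7, P3=16, P4=25, P5=29
Total waiting = 0 + 1 + 7 + 16 + 25 + 29 = 78

78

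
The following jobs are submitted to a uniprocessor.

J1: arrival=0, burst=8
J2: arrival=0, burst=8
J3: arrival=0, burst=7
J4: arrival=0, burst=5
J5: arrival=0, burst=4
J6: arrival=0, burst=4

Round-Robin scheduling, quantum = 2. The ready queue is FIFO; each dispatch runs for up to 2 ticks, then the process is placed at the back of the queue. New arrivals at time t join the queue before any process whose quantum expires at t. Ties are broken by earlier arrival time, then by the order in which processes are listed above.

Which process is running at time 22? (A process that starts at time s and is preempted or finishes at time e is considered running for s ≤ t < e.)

J6

Gantt: | J1 0-2 | J2 2-4 | J3 4-6 | J4 6-8 | J5 8-10 | J6 10-12 | J1 12-14 | J2 14-16 | J3 16-18 | J4 18-20 | J5 20-22 | J6 22-24 | J1 24-26 | J2 26-28 | J3 28-30 | J4 30-31 | J1 31-33 | J2 33-35 | J3 35-36 |
Completion: J1=33  J2=35  J3=36  J4=31  J5=22  J6=24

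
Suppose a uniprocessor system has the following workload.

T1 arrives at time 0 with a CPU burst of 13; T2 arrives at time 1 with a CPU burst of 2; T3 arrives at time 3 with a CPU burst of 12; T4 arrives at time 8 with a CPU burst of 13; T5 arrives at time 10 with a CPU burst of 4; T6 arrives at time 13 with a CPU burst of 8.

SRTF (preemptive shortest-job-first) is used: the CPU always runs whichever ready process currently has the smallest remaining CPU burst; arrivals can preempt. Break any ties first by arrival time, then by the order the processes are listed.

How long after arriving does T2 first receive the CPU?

Schedule: | T1 0-1 | T2 1-3 | T1 3-10 | T5 10-14 | T1 14-19 | T6 19-27 | T3 27-39 | T4 39-52 |
Completion: T1=19  T2=3  T3=39  T4=52  T5=14  T6=27
Response(T2) = first start − arrival = 1 − 1 = 0

0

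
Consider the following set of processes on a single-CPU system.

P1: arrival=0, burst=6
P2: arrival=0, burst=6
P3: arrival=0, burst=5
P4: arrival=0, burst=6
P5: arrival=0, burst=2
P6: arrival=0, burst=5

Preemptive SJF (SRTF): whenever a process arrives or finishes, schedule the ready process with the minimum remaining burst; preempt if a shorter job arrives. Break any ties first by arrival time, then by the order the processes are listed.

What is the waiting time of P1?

Gantt: | P5 0-2 | P3 2-7 | P6 7-12 | P1 12-18 | P2 18-24 | P4 24-30 |
Completion: P1=18  P2=24  P3=7  P4=30  P5=2  P6=12
Turnaround (C−A): P1=18  P2=24  P3=7  P4=30  P5=2  P6=12
Waiting(P1) = turnaround − burst = 18 − 6 = 12

12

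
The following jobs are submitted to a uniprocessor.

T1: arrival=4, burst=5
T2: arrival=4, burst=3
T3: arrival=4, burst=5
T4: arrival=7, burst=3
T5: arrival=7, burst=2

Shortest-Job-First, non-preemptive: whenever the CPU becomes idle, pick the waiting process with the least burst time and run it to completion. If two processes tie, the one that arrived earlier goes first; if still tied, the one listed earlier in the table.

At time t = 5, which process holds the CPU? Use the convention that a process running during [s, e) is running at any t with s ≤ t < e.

Timeline: | idle 0-4 | T2 4-7 | T5 7-9 | T4 9-12 | T1 12-17 | T3 17-22 |
Completion: T1=17  T2=7  T3=22  T4=12  T5=9

T2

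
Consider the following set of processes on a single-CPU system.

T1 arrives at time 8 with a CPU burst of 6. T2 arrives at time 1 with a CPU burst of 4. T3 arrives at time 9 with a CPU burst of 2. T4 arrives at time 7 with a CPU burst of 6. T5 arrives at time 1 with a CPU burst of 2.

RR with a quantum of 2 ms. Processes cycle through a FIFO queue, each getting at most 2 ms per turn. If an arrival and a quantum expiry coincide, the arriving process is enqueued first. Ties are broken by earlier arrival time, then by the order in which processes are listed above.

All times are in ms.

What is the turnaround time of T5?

4

Gantt: | idle 0-1 | T2 1-3 | T5 3-5 | T2 5-7 | T4 7-9 | T1 9-11 | T3 11-13 | T4 13-15 | T1 15-17 | T4 17-19 | T1 19-21 |
Completion: T1=21  T2=7  T3=13  T4=19  T5=5
Turnaround (C−A): T1=13  T2=6  T3=4  T4=12  T5=4
Turnaround(T5) = completion − arrival = 5 − 1 = 4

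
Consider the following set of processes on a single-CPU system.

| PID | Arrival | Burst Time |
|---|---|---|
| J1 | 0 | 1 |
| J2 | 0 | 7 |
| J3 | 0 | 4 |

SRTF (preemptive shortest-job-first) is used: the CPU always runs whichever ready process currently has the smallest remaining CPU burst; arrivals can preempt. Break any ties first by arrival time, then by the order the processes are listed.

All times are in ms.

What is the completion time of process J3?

5

Schedule: | J1 0-1 | J3 1-5 | J2 5-12 |
Completion: J1=1  J2=12  J3=5
Turnaround (C−A): J1=1  J2=12  J3=5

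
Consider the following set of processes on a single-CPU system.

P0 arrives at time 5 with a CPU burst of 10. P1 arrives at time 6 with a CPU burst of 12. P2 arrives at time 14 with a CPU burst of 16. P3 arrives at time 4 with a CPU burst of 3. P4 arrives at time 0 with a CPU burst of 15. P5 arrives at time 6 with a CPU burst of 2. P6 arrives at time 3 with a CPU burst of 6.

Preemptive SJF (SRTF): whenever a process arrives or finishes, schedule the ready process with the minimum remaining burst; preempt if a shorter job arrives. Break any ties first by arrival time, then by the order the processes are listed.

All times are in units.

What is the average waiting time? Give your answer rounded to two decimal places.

Schedule: | P4 0-3 | P6 3-4 | P3 4-7 | P5 7-9 | P6 9-14 | P0 14-24 | P4 24-36 | P1 36-48 | P2 48-64 |
Completion: P0=24  P1=48  P2=64  P3=7  P4=36  P5=9  P6=14
Waiting times: P0=9, P1=30, P2=34, P3=0, P4=21, P5=1, P6=5
Average waiting = (9+30+34+0+21+1+5) / 7 = 100/7 = 14.29

14.29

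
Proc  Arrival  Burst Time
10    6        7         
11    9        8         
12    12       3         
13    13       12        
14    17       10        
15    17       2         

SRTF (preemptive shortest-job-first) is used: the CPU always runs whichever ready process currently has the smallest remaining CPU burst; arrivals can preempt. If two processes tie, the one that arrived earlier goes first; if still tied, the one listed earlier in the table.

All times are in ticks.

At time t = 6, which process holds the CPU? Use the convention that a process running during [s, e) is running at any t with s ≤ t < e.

Timeline: | idle 0-6 | 10 6-13 | 12 13-16 | 11 16-17 | 15 17-19 | 11 19-26 | 14 26-36 | 13 36-48 |
Completion: 10=13  11=26  12=16  13=48  14=36  15=19

10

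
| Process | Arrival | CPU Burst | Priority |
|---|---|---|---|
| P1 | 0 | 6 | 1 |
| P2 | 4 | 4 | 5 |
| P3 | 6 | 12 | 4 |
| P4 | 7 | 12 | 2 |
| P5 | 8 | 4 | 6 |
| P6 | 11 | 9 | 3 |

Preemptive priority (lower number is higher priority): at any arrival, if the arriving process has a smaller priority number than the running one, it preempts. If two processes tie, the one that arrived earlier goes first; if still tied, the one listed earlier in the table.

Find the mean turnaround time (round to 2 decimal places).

Schedule: | P1 0-6 | P3 6-7 | P4 7-19 | P6 19-28 | P3 28-39 | P2 39-43 | P5 43-47 |
Completion: P1=6  P2=43  P3=39  P4=19  P5=47  P6=28
Turnaround (C−A): P1=6  P2=39  P3=33  P4=12  P5=39  P6=17
Turnaround times: P1=6, P2=39, P3=33, P4=12, P5=39, P6=17
Average turnaround = (6+39+33+12+39+17) / 6 = 146/6 = 24.33

24.33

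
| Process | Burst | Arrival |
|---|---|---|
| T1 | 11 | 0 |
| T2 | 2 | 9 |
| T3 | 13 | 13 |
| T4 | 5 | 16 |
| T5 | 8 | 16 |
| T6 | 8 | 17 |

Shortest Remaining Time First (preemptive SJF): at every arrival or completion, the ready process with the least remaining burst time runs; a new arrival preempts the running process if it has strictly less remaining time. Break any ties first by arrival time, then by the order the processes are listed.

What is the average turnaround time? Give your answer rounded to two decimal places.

14.50

Gantt: | T1 0-11 | T2 11-13 | T3 13-16 | T4 16-21 | T5 21-29 | T6 29-37 | T3 37-47 |
Completion: T1=11  T2=13  T3=47  T4=21  T5=29  T6=37
Turnaround (C−A): T1=11  T2=4  T3=34  T4=5  T5=13  T6=20
Turnaround times: T1=11, T2=4, T3=34, T4=5, T5=13, T6=20
Average turnaround = (11+4+34+5+13+20) / 6 = 87/6 = 14.50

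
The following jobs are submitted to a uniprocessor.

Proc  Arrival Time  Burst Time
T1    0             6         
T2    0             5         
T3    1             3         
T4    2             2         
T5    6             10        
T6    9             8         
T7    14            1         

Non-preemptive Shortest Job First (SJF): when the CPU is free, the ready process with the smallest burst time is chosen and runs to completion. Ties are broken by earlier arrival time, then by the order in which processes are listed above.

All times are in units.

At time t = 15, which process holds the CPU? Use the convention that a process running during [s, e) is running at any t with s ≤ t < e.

T1

Schedule: | T2 0-5 | T4 5-7 | T3 7-10 | T1 10-16 | T7 16-17 | T6 17-25 | T5 25-35 |
Completion: T1=16  T2=5  T3=10  T4=7  T5=35  T6=25  T7=17
Turnaround (C−A): T1=16  T2=5  T3=9  T4=5  T5=29  T6=16  T7=3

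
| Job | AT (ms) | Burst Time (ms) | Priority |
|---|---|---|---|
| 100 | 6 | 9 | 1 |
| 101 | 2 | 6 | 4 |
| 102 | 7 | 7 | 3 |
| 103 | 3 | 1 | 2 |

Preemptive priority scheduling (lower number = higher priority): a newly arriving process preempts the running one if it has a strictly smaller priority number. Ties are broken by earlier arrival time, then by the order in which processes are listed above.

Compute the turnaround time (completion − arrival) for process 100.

Timeline: | idle 0-2 | 101 2-3 | 103 3-4 | 101 4-6 | 100 6-15 | 102 15-22 | 101 22-25 |
Completion: 100=15  101=25  102=22  103=4
Turnaround(100) = completion − arrival = 15 − 6 = 9

9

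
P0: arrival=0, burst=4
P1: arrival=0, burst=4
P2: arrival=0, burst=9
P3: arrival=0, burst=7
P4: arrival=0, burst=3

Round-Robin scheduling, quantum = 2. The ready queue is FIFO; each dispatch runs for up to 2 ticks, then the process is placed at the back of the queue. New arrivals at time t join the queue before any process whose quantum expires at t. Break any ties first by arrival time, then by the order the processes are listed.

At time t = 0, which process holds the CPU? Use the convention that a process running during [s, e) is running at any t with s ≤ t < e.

P0

Schedule: | P0 0-2 | P1 2-4 | P2 4-6 | P3 6-8 | P4 8-10 | P0 10-12 | P1 12-14 | P2 14-16 | P3 16-18 | P4 18-19 | P2 19-21 | P3 21-23 | P2 23-25 | P3 25-26 | P2 26-27 |
Completion: P0=12  P1=14  P2=27  P3=26  P4=19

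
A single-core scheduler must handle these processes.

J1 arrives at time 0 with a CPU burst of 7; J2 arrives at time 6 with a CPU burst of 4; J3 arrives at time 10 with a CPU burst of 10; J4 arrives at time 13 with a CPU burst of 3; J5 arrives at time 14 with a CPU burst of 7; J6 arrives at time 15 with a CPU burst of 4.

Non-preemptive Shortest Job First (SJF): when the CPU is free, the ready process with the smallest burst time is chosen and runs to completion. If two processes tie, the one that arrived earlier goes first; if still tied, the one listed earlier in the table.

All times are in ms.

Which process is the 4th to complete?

Gantt: | J1 0-7 | J2 7-11 | J3 11-21 | J4 21-24 | J6 24-28 | J5 28-35 |
Completion: J1=7  J2=11  J3=21  J4=24  J5=35  J6=28
Turnaround (C−A): J1=7  J2=5  J3=11  J4=11  J5=21  J6=13
Finish order: J1 → J2 → J3 → J4 → J6 → J5

J4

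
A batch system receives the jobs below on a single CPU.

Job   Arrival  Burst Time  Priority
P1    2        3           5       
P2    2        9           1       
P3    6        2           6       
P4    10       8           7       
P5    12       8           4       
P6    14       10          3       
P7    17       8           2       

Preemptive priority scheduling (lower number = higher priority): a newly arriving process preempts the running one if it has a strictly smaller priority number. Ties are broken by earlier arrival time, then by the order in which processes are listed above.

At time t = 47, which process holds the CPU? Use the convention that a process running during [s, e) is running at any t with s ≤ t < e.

Gantt: | idle 0-2 | P2 2-11 | P1 11-12 | P5 12-14 | P6 14-17 | P7 17-25 | P6 25-32 | P5 32-38 | P1 38-40 | P3 40-42 | P4 42-50 |
Completion: P1=40  P2=11  P3=42  P4=50  P5=38  P6=32  P7=25
Turnaround (C−A): P1=38  P2=9  P3=36  P4=40  P5=26  P6=18  P7=8

P4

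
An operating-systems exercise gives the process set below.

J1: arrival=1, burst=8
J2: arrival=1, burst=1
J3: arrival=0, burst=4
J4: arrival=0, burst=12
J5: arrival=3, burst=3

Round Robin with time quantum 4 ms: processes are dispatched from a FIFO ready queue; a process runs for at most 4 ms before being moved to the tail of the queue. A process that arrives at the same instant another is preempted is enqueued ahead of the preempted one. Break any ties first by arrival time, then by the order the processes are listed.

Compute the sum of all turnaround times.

Timeline: | J3 0-4 | J4 4-8 | J1 8-12 | J2 12-13 | J5 13-16 | J4 16-20 | J1 20-24 | J4 24-28 |
Completion: J1=24  J2=13  J3=4  J4=28  J5=16
Turnaround (C−A): J1=23  J2=12  J3=4  J4=28  J5=13
Turnaround = completion − arrival: J1=23, J2=12, J3=4, J4=28, J5=13
Total turnaround = 23 + 12 + 4 + 28 + 13 = 80

80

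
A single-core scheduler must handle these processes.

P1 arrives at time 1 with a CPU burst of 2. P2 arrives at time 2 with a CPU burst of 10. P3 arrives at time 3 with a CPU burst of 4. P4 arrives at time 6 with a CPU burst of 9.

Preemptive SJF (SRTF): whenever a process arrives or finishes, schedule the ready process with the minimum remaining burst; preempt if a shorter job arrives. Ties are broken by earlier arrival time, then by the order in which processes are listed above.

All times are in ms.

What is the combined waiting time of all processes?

Timeline: | idle 0-1 | P1 1-3 | P3 3-7 | P4 7-16 | P2 16-26 |
Completion: P1=3  P2=26  P3=7  P4=16
Turnaround (C−A): P1=2  P2=24  P3=4  P4=10
Waiting = turnaround − burst: P1=0, P2=14, P3=0, P4=1
Total waiting = 0 + 14 + 0 + 1 = 15

15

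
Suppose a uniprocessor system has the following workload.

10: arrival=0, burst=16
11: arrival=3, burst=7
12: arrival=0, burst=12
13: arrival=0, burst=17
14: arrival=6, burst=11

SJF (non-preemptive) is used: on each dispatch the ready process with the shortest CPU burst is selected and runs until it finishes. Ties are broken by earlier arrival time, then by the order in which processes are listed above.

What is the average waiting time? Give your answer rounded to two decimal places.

19.60

Timeline: | 12 0-12 | 11 12-19 | 14 19-30 | 10 30-46 | 13 46-63 |
Completion: 10=46  11=19  12=12  13=63  14=30
Turnaround (C−A): 10=46  11=16  12=12  13=63  14=24
Waiting times: 10=30, 11=9, 12=0, 13=46, 14=13
Average waiting = (30+9+0+46+13) / 5 = 98/5 = 19.60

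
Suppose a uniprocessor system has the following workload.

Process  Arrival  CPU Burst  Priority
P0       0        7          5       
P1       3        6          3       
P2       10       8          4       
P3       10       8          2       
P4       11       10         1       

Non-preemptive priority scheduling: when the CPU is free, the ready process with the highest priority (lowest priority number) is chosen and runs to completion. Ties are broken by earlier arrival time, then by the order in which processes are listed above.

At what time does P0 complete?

7

Schedule: | P0 0-7 | P1 7-13 | P4 13-23 | P3 23-31 | P2 31-39 |
Completion: P0=7  P1=13  P2=39  P3=31  P4=23
Turnaround (C−A): P0=7  P1=10  P2=29  P3=21  P4=12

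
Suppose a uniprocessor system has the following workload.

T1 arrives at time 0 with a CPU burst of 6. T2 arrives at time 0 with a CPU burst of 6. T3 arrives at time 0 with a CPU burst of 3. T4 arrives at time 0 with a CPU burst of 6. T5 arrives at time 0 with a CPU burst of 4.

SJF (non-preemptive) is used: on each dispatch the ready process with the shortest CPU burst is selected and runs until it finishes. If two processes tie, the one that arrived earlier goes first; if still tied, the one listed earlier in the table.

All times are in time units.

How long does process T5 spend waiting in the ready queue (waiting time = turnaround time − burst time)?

Schedule: | T3 0-3 | T5 3-7 | T1 7-13 | T2 13-19 | T4 19-25 |
Completion: T1=13  T2=19  T3=3  T4=25  T5=7
Waiting(T5) = turnaround − burst = 7 − 4 = 3

3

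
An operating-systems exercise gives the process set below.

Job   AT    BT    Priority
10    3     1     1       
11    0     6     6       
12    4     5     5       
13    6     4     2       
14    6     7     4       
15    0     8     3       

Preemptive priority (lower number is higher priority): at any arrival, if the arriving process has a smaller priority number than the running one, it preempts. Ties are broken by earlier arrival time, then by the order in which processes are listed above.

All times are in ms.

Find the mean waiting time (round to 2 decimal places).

Gantt: | 15 0-3 | 10 3-4 | 15 4-6 | 13 6-10 | 15 10-13 | 14 13-20 | 12 20-25 | 11 25-31 |
Completion: 10=4  11=31  12=25  13=10  14=20  15=13
Turnaround (C−A): 10=1  11=31  12=21  13=4  14=14  15=13
Waiting times: 10=0, 11=25, 12=16, 13=0, 14=7, 15=5
Average waiting = (0+25+16+0+7+5) / 6 = 53/6 = 8.83

8.83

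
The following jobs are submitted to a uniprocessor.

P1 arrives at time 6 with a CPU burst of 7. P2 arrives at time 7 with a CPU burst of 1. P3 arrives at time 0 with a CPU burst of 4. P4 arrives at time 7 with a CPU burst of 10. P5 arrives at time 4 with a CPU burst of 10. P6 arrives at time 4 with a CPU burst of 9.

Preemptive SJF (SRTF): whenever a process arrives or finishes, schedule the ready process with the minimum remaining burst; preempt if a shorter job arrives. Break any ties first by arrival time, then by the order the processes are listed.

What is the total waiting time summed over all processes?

Schedule: | P3 0-4 | P6 4-7 | P2 7-8 | P6 8-14 | P1 14-21 | P5 21-31 | P4 31-41 |
Completion: P1=21  P2=8  P3=4  P4=41  P5=31  P6=14
Turnaround (C−A): P1=15  P2=1  P3=4  P4=34  P5=27  P6=10
Waiting = turnaround − burst: P1=8, P2=0, P3=0, P4=24, P5=17, P6=1
Total waiting = 8 + 0 + 0 + 24 + 17 + 1 = 50

50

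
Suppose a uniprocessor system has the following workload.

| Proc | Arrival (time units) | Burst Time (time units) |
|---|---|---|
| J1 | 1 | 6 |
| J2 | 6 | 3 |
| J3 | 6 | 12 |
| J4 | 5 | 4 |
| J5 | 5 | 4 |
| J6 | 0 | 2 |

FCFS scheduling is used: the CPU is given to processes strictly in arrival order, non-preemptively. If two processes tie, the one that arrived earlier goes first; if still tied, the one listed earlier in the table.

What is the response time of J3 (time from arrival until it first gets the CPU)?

13

Timeline: | J6 0-2 | J1 2-8 | J4 8-12 | J5 12-16 | J2 16-19 | J3 19-31 |
Completion: J1=8  J2=19  J3=31  J4=12  J5=16  J6=2
Response(J3) = first start − arrival = 19 − 6 = 13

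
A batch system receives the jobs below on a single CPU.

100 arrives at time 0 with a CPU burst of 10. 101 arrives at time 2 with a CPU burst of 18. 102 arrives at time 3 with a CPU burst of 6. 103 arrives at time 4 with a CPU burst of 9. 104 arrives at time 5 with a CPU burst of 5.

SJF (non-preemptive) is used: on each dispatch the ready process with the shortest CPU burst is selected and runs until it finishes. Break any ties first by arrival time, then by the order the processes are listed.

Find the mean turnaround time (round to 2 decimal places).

Gantt: | 100 0-10 | 104 10-15 | 102 15-21 | 103 21-30 | 101 30-48 |
Completion: 100=10  101=48  102=21  103=30  104=15
Turnaround (C−A): 100=10  101=46  102=18  103=26  104=10
Turnaround times: 100=10, 101=46, 102=18, 103=26, 104=10
Average turnaround = (10+46+18+26+10) / 5 = 110/5 = 22.00

22.00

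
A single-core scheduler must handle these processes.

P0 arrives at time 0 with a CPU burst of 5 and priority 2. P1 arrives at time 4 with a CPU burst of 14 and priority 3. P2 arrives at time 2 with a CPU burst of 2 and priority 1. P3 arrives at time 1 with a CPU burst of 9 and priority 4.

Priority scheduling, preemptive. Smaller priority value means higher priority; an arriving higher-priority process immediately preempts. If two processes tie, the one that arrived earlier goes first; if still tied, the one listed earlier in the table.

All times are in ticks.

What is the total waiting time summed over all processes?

Gantt: | P0 0-2 | P2 2-4 | P0 4-7 | P1 7-21 | P3 21-30 |
Completion: P0=7  P1=21  P2=4  P3=30
Turnaround (C−A): P0=7  P1=17  P2=2  P3=29
Waiting = turnaround − burst: P0=2, P1=3, P2=0, P3=20
Total waiting = 2 + 3 + 0 + 20 = 25

25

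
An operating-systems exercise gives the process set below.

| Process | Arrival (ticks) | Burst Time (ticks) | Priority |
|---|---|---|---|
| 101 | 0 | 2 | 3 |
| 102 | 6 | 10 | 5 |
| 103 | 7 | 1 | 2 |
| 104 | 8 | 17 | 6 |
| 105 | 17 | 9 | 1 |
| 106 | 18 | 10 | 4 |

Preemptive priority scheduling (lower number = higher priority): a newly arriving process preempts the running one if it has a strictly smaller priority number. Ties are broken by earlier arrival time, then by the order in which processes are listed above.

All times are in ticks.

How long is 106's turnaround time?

Gantt: | 101 0-2 | idle 2-6 | 102 6-7 | 103 7-8 | 102 8-17 | 105 17-26 | 106 26-36 | 104 36-53 |
Completion: 101=2  102=17  103=8  104=53  105=26  106=36
Turnaround (C−A): 101=2  102=11  103=1  104=45  105=9  106=18
Turnaround(106) = completion − arrival = 36 − 18 = 18

18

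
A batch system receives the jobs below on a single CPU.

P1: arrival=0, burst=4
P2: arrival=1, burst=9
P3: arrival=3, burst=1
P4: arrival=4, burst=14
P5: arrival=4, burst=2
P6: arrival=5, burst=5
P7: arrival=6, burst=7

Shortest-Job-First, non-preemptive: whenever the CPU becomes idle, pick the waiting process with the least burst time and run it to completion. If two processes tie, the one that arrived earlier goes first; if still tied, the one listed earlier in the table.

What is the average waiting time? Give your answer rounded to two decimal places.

Schedule: | P1 0-4 | P3 4-5 | P5 5-7 | P6 7-12 | P7 12-19 | P2 19-28 | P4 28-42 |
Completion: P1=4  P2=28  P3=5  P4=42  P5=7  P6=12  P7=19
Turnaround (C−A): P1=4  P2=27  P3=2  P4=38  P5=3  P6=7  P7=13
Waiting times: P1=0, P2=18, P3=1, P4=24, P5=1, P6=2, P7=6
Average waiting = (0+18+1+24+1+2+6) / 7 = 52/7 = 7.43

7.43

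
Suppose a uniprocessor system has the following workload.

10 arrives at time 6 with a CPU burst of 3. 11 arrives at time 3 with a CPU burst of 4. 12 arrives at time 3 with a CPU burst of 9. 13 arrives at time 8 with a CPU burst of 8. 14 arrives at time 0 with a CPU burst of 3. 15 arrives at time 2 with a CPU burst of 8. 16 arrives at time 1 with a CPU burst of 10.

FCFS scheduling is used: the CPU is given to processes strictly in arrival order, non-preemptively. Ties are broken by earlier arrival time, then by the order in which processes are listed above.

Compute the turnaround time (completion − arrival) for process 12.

Timeline: | 14 0-3 | 16 3-13 | 15 13-21 | 11 21-25 | 12 25-34 | 10 34-37 | 13 37-45 |
Completion: 10=37  11=25  12=34  13=45  14=3  15=21  16=13
Turnaround (C−A): 10=31  11=22  12=31  13=37  14=3  15=19  16=12
Turnaround(12) = completion − arrival = 34 − 3 = 31

31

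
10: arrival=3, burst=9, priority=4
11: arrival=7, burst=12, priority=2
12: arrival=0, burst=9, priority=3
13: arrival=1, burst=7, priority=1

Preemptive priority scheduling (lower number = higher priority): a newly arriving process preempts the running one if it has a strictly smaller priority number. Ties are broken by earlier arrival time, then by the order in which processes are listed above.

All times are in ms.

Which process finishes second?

11

Gantt: | 12 0-1 | 13 1-8 | 11 8-20 | 12 20-28 | 10 28-37 |
Completion: 10=37  11=20  12=28  13=8
Turnaround (C−A): 10=34  11=13  12=28  13=7
Finish order: 13 → 11 → 12 → 10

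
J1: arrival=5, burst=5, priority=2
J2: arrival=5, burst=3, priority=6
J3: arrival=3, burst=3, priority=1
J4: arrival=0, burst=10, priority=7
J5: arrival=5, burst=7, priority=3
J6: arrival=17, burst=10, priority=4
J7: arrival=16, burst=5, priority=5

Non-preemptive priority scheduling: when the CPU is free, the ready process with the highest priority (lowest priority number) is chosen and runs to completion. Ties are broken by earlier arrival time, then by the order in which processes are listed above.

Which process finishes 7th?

Schedule: | J4 0-10 | J3 10-13 | J1 13-18 | J5 18-25 | J6 25-35 | J7 35-40 | J2 40-43 |
Completion: J1=18  J2=43  J3=13  J4=10  J5=25  J6=35  J7=40
Turnaround (C−A): J1=13  J2=38  J3=10  J4=10  J5=20  J6=18  J7=24
Finish order: J4 → J3 → J1 → J5 → J6 → J7 → J2

J2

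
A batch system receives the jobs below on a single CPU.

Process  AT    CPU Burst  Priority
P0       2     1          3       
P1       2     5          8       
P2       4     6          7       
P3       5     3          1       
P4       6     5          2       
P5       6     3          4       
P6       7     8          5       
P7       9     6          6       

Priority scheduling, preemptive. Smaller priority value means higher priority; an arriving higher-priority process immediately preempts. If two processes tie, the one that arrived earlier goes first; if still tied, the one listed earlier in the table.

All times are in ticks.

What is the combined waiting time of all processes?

Timeline: | idle 0-2 | P0 2-3 | P1 3-4 | P2 4-5 | P3 5-8 | P4 8-13 | P5 13-16 | P6 16-24 | P7 24-30 | P2 30-35 | P1 35-39 |
Completion: P0=3  P1=39  P2=35  P3=8  P4=13  P5=16  P6=24  P7=30
Turnaround (C−A): P0=1  P1=37  P2=31  P3=3  P4=7  P5=10  P6=17  P7=21
Waiting = turnaround − burst: P0=0, P1=32, P2=25, P3=0, P4=2, P5=7, P6=9, P7=15
Total waiting = 0 + 32 + 25 + 0 + 2 + 7 + 9 + 15 = 90

90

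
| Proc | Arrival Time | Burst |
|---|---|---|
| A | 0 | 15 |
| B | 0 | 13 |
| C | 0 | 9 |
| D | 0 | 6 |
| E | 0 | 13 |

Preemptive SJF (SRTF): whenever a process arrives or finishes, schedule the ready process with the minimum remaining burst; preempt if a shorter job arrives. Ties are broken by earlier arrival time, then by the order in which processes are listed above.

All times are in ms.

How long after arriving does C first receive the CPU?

6

Gantt: | D 0-6 | C 6-15 | B 15-28 | E 28-41 | A 41-56 |
Completion: A=56  B=28  C=15  D=6  E=41
Turnaround (C−A): A=56  B=28  C=15  D=6  E=41
Response(C) = first start − arrival = 6 − 0 = 6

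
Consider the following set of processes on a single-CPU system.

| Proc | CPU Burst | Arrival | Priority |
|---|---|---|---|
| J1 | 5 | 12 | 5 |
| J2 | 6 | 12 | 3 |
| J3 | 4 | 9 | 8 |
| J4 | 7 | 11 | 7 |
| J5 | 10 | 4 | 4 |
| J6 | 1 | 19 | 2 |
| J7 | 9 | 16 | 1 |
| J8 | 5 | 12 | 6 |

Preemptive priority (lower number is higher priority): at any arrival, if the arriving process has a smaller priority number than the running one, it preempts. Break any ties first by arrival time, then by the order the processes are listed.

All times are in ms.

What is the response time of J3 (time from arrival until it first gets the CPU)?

Gantt: | idle 0-4 | J5 4-12 | J2 12-16 | J7 16-25 | J6 25-26 | J2 26-28 | J5 28-30 | J1 30-35 | J8 35-40 | J4 40-47 | J3 47-51 |
Completion: J1=35  J2=28  J3=51  J4=47  J5=30  J6=26  J7=25  J8=40
Turnaround (C−A): J1=23  J2=16  J3=42  J4=36  J5=26  J6=7  J7=9  J8=28
Response(J3) = first start − arrival = 47 − 9 = 38

38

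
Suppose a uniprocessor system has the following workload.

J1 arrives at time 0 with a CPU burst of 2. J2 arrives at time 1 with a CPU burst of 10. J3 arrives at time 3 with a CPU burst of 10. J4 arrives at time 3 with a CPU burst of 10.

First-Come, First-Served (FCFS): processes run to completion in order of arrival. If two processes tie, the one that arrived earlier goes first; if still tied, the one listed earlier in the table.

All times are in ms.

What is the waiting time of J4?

Gantt: | J1 0-2 | J2 2-12 | J3 12-22 | J4 22-32 |
Completion: J1=2  J2=12  J3=22  J4=32
Waiting(J4) = turnaround − burst = 29 − 10 = 19

19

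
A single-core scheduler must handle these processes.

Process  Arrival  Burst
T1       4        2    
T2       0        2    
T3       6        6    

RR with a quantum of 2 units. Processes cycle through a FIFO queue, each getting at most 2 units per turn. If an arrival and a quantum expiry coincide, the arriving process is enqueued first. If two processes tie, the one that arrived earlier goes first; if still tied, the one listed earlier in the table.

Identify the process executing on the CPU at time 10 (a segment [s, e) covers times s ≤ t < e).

Gantt: | T2 0-2 | idle 2-4 | T1 4-6 | T3 6-12 |
Completion: T1=6  T2=2  T3=12
Turnaround (C−A): T1=2  T2=2  T3=6

T3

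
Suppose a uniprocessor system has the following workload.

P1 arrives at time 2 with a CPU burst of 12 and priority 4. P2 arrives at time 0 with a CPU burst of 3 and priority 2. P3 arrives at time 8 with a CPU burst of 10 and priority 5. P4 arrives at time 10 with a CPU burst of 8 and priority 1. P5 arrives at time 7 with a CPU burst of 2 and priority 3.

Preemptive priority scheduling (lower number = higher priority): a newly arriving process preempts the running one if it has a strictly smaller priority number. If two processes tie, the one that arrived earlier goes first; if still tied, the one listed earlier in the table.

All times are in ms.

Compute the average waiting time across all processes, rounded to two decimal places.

Timeline: | P2 0-3 | P1 3-7 | P5 7-9 | P1 9-10 | P4 10-18 | P1 18-25 | P3 25-35 |
Completion: P1=25  P2=3  P3=35  P4=18  P5=9
Turnaround (C−A): P1=23  P2=3  P3=27  P4=8  P5=2
Waiting times: P1=11, P2=0, P3=17, P4=0, P5=0
Average waiting = (11+0+17+0+0) / 5 = 28/5 = 5.60

5.60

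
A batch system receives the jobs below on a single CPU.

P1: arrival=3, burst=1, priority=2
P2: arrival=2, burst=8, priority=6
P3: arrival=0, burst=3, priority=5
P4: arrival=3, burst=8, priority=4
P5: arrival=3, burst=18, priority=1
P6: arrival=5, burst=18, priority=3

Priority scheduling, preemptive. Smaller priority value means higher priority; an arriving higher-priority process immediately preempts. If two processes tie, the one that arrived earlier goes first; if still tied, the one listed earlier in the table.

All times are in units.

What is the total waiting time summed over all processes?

118

Gantt: | P3 0-3 | P5 3-21 | P1 21-22 | P6 22-40 | P4 40-48 | P2 48-56 |
Completion: P1=22  P2=56  P3=3  P4=48  P5=21  P6=40
Turnaround (C−A): P1=19  P2=54  P3=3  P4=45  P5=18  P6=35
Waiting = turnaround − burst: P1=18, P2=46, P3=0, P4=37, P5=0, P6=17
Total waiting = 18 + 46 + 0 + 37 + 0 + 17 = 118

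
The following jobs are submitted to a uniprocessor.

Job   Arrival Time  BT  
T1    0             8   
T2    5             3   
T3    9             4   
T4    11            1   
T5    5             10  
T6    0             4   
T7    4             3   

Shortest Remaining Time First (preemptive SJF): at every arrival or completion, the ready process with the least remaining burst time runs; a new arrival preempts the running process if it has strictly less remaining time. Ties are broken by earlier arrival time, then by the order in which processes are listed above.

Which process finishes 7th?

T5

Schedule: | T6 0-4 | T7 4-7 | T2 7-10 | T3 10-11 | T4 11-12 | T3 12-15 | T1 15-23 | T5 23-33 |
Completion: T1=23  T2=10  T3=15  T4=12  T5=33  T6=4  T7=7
Finish order: T6 → T7 → T2 → T4 → T3 → T1 → T5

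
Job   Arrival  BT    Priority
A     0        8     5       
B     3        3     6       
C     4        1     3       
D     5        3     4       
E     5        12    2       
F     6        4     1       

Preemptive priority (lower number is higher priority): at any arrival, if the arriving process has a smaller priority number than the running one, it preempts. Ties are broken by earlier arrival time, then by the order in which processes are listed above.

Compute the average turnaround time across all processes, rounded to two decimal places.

Timeline: | A 0-4 | C 4-5 | E 5-6 | F 6-10 | E 10-21 | D 21-24 | A 24-28 | B 28-31 |
Completion: A=28  B=31  C=5  D=24  E=21  F=10
Turnaround (C−A): A=28  B=28  C=1  D=19  E=16  F=4
Turnaround times: A=28, B=28, C=1, D=19, E=16, F=4
Average turnaround = (28+28+1+19+16+4) / 6 = 96/6 = 16.00

16.00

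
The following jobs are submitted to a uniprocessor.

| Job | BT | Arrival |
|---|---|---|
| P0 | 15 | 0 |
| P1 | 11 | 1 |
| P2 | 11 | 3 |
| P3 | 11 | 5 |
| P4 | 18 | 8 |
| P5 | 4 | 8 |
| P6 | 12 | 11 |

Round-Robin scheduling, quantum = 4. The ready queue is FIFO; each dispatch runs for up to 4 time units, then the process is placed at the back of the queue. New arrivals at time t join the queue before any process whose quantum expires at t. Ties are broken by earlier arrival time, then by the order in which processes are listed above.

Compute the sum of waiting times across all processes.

318

Gantt: | P0 0-4 | P1 4-8 | P2 8-12 | P0 12-16 | P3 16-20 | P4 20-24 | P5 24-28 | P1 28-32 | P6 32-36 | P2 36-40 | P0 40-44 | P3 44-48 | P4 48-52 | P1 52-55 | P6 55-59 | P2 59-62 | P0 62-65 | P3 65-68 | P4 68-72 | P6 72-76 | P4 76-82 |
Completion: P0=65  P1=55  P2=62  P3=68  P4=82  P5=28  P6=76
Turnaround (C−A): P0=65  P1=54  P2=59  P3=63  P4=74  P5=20  P6=65
Waiting = turnaround − burst: P0=50, P1=43, P2=48, P3=52, P4=56, P5=16, P6=53
Total waiting = 50 + 43 + 48 + 52 + 56 + 16 + 53 = 318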